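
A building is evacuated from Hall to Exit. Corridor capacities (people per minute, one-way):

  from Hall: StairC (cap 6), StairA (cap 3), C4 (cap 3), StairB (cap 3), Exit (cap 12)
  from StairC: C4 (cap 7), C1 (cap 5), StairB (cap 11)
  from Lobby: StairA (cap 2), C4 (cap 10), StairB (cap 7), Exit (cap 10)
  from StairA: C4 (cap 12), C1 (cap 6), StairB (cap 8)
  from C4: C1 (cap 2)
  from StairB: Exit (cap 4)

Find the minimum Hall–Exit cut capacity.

16

Augment Hall→Exit: bottleneck 12, flow now 12.
Augment Hall→StairB→Exit: bottleneck 3, flow now 15.
Augment Hall→StairC→StairB→Exit: bottleneck 1, flow now 16.
No augmenting path remains; maximum flow = 16.
By max-flow min-cut, the minimum cut capacity equals the max flow.
In the residual graph, reachable from Hall: {Hall, StairC, StairA, C4, C1, StairB}.
Min-cut edges: Hall→Exit (12), StairB→Exit (4); capacity 12 + 4 = 16.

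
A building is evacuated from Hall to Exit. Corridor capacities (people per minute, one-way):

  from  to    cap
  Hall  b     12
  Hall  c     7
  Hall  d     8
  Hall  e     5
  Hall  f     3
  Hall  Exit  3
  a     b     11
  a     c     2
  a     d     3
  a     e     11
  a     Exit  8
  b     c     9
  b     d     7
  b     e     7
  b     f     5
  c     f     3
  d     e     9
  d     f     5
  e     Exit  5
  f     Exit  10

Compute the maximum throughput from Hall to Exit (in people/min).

18

Augment Hall→Exit: bottleneck 3, flow now 3.
Augment Hall→e→Exit: bottleneck 5, flow now 8.
Augment Hall→f→Exit: bottleneck 3, flow now 11.
Augment Hall→b→f→Exit: bottleneck 5, flow now 16.
Augment Hall→c→f→Exit: bottleneck 2, flow now 18.
No augmenting path remains; maximum flow = 18.
In the residual graph, reachable from Hall: {Hall, b, c, d, e, f}.
Min-cut edges: Hall→Exit (3), e→Exit (5), f→Exit (10); capacity 3 + 5 + 10 = 18.
This cut is saturated, so no flow can exceed 18.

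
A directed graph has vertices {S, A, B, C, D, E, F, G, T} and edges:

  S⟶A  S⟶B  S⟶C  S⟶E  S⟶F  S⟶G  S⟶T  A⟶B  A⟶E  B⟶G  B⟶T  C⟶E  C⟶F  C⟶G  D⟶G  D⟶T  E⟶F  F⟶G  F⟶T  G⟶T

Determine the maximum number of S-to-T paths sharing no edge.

Assign every edge capacity 1; by Menger, the answer equals the max flow.
Path S→T (+1); total 1.
Path S→B→T (+1); total 2.
Path S→F→T (+1); total 3.
Path S→G→T (+1); total 4.
No residual S→T path; max flow = 4.
Certifying cut of size 4: {B→T, F→T, G→T, S→T}.

4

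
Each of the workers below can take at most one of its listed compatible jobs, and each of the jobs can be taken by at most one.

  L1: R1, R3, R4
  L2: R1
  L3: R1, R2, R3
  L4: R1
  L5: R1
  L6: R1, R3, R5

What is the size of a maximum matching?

4

Unit-capacity flow: source→left, listed edges, right→sink; max matching = max flow.
Augmenting path L1→R1 (+1); matched 1.
Augmenting path L3→R2 (+1); matched 2.
Augmenting path L6→R3 (+1); matched 3.
Augmenting path L2→R1→L1→R4 (+1); matched 4.
No augmenting path remains; maximum matching = 4.
König certificate: {L1, L3, L6, R1} is a vertex cover of size 4 (every listed pair touches it), so no matching can be larger.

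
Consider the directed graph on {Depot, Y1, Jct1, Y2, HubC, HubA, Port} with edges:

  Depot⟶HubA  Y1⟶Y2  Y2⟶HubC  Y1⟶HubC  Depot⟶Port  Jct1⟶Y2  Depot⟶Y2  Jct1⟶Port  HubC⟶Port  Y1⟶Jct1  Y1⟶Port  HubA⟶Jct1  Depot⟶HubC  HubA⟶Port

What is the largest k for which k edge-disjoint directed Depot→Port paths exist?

3

Assign every edge capacity 1; by Menger, the answer equals the max flow.
Path Depot→Port (+1); total 1.
Path Depot→HubC→Port (+1); total 2.
Path Depot→HubA→Port (+1); total 3.
No residual Depot→Port path; max flow = 3.
Certifying cut of size 3: {Depot→HubA, Depot→Port, HubC→Port}.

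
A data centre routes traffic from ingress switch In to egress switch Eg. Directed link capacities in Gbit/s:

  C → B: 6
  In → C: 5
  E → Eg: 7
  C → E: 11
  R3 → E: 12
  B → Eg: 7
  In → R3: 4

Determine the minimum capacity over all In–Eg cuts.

Augment In→C→E→Eg: bottleneck 5, flow now 5.
Augment In→R3→E→Eg: bottleneck 2, flow now 7.
Augment In→R3→E→C→B→Eg: bottleneck 2, flow now 9. (uses reverse residual edge)
No augmenting path remains; maximum flow = 9.
By max-flow min-cut, the minimum cut capacity equals the max flow.
In the residual graph, reachable from In: {In}.
Min-cut edges: In→C (5), In→R3 (4); capacity 5 + 4 = 9.

9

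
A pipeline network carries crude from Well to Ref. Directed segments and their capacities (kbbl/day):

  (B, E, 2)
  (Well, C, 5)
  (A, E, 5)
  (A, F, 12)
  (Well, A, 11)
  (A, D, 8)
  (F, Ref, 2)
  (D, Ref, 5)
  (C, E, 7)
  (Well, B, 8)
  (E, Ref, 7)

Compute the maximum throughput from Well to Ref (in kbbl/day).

14

Augment Well→A→D→Ref: bottleneck 5, flow now 5.
Augment Well→A→E→Ref: bottleneck 5, flow now 10.
Augment Well→A→F→Ref: bottleneck 1, flow now 11.
Augment Well→B→E→Ref: bottleneck 2, flow now 13.
Augment Well→C→E→A→F→Ref: bottleneck 1, flow now 14. (uses reverse residual edge)
No augmenting path remains; maximum flow = 14.
In the residual graph, reachable from Well: {Well, A, B, C, D, E, F}.
Min-cut edges: D→Ref (5), E→Ref (7), F→Ref (2); capacity 5 + 7 + 2 = 14.
This cut is saturated, so no flow can exceed 14.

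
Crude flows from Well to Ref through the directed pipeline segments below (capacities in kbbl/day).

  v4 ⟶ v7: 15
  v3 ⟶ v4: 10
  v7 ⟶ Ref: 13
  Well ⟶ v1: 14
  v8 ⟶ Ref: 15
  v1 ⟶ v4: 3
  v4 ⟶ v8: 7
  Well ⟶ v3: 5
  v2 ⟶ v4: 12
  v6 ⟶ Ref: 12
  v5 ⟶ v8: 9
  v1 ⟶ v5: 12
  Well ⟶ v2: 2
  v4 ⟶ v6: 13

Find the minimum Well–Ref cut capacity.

19

Augment Well→v1→v4→v6→Ref: bottleneck 3, flow now 3.
Augment Well→v1→v5→v8→Ref: bottleneck 9, flow now 12.
Augment Well→v2→v4→v6→Ref: bottleneck 2, flow now 14.
Augment Well→v3→v4→v6→Ref: bottleneck 5, flow now 19.
No augmenting path remains; maximum flow = 19.
By max-flow min-cut, the minimum cut capacity equals the max flow.
In the residual graph, reachable from Well: {Well, v1, v5}.
Min-cut edges: Well→v2 (2), Well→v3 (5), v1→v4 (3), v5→v8 (9); capacity 2 + 5 + 3 + 9 = 19.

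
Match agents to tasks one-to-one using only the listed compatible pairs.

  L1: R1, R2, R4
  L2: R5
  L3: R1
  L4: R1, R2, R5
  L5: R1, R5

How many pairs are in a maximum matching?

Unit-capacity flow: source→left, listed edges, right→sink; max matching = max flow.
Augmenting path L1→R1 (+1); matched 1.
Augmenting path L2→R5 (+1); matched 2.
Augmenting path L4→R2 (+1); matched 3.
Augmenting path L3→R1→L1→R4 (+1); matched 4.
No augmenting path remains; maximum matching = 4.
König certificate: {L1, L4, R1, R5} is a vertex cover of size 4 (every listed pair touches it), so no matching can be larger.

4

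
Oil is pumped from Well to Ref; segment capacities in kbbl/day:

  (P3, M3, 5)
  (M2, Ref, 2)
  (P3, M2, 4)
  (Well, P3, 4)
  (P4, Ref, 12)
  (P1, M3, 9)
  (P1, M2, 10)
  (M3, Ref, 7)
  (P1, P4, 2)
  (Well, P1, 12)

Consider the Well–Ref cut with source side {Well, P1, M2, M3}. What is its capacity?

15

Edges leaving {Well, P1, M2, M3}: Well→P3 (4), P1→P4 (2), M2→Ref (2), M3→Ref (7).
Cut capacity = 4 + 2 + 2 + 7 = 15.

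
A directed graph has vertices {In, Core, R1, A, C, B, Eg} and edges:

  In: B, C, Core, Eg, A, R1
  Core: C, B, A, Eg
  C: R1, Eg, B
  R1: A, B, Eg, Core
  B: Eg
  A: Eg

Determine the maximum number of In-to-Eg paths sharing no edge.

6

Assign every edge capacity 1; by Menger, the answer equals the max flow.
Path In→Eg (+1); total 1.
Path In→Core→Eg (+1); total 2.
Path In→R1→Eg (+1); total 3.
Path In→A→Eg (+1); total 4.
Path In→C→Eg (+1); total 5.
Path In→B→Eg (+1); total 6.
No residual In→Eg path; max flow = 6.
Certifying cut of size 6: {In→A, In→B, In→C, In→Core, In→Eg, In→R1}.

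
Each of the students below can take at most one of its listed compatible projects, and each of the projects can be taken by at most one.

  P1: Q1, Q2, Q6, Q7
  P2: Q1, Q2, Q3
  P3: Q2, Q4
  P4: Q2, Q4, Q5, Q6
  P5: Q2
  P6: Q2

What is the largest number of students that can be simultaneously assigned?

Unit-capacity flow: source→left, listed edges, right→sink; max matching = max flow.
Augmenting path P1→Q1 (+1); matched 1.
Augmenting path P2→Q2 (+1); matched 2.
Augmenting path P3→Q4 (+1); matched 3.
Augmenting path P4→Q5 (+1); matched 4.
Augmenting path P5→Q2→P2→Q3 (+1); matched 5.
No augmenting path remains; maximum matching = 5.
König certificate: {P1, P2, P3, P4, Q2} is a vertex cover of size 5 (every listed pair touches it), so no matching can be larger.

5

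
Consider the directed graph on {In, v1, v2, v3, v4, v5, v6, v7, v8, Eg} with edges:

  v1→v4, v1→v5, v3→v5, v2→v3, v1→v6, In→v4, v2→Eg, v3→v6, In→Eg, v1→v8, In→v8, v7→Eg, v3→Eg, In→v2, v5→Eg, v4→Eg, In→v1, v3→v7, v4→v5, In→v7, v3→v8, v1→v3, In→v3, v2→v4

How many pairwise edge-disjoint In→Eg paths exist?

Assign every edge capacity 1; by Menger, the answer equals the max flow.
Path In→Eg (+1); total 1.
Path In→v2→Eg (+1); total 2.
Path In→v3→Eg (+1); total 3.
Path In→v4→Eg (+1); total 4.
Path In→v7→Eg (+1); total 5.
Path In→v1→v5→Eg (+1); total 6.
No residual In→Eg path; max flow = 6.
Certifying cut of size 6: {In→Eg, In→v1, In→v2, In→v3, In→v4, In→v7}.

6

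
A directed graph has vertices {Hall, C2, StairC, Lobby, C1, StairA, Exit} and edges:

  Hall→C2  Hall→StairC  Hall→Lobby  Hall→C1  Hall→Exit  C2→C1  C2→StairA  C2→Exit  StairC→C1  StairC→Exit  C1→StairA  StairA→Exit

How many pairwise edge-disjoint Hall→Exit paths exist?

4

Assign every edge capacity 1; by Menger, the answer equals the max flow.
Path Hall→Exit (+1); total 1.
Path Hall→C2→Exit (+1); total 2.
Path Hall→StairC→Exit (+1); total 3.
Path Hall→C1→StairA→Exit (+1); total 4.
No residual Hall→Exit path; max flow = 4.
Certifying cut of size 4: {Hall→C1, Hall→C2, Hall→Exit, Hall→StairC}.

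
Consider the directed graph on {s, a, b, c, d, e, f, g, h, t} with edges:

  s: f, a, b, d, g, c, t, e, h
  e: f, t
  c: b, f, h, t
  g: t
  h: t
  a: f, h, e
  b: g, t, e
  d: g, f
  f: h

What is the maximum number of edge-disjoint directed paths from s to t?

6

Assign every edge capacity 1; by Menger, the answer equals the max flow.
Path s→t (+1); total 1.
Path s→b→t (+1); total 2.
Path s→c→t (+1); total 3.
Path s→e→t (+1); total 4.
Path s→g→t (+1); total 5.
Path s→h→t (+1); total 6.
No residual s→t path; max flow = 6.
Certifying cut of size 6: {e→t, g→t, h→t, s→b, s→c, s→t}.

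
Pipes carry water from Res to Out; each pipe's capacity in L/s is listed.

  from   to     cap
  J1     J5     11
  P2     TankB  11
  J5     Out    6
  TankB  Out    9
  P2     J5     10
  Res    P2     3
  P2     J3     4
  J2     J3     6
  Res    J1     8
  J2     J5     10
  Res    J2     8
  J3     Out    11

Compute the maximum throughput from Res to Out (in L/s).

Augment Res→J2→J5→Out: bottleneck 6, flow now 6.
Augment Res→J2→J3→Out: bottleneck 2, flow now 8.
Augment Res→P2→TankB→Out: bottleneck 3, flow now 11.
Augment Res→J1→J5→J2→J3→Out: bottleneck 4, flow now 15. (uses reverse residual edge)
No augmenting path remains; maximum flow = 15.
In the residual graph, reachable from Res: {Res, J2, J1, J5}.
Min-cut edges: Res→P2 (3), J2→J3 (6), J5→Out (6); capacity 3 + 6 + 6 = 15.
This cut is saturated, so no flow can exceed 15.

15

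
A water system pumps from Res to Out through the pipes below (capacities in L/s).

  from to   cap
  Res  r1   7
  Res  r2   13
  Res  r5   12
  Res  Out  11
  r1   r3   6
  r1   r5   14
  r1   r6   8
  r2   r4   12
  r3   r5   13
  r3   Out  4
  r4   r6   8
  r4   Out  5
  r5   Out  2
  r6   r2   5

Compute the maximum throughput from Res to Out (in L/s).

22

Augment Res→Out: bottleneck 11, flow now 11.
Augment Res→r5→Out: bottleneck 2, flow now 13.
Augment Res→r1→r3→Out: bottleneck 4, flow now 17.
Augment Res→r2→r4→Out: bottleneck 5, flow now 22.
No augmenting path remains; maximum flow = 22.
In the residual graph, reachable from Res: {Res, r1, r2, r3, r4, r5, r6}.
Min-cut edges: Res→Out (11), r3→Out (4), r4→Out (5), r5→Out (2); capacity 11 + 4 + 5 + 2 = 22.
This cut is saturated, so no flow can exceed 22.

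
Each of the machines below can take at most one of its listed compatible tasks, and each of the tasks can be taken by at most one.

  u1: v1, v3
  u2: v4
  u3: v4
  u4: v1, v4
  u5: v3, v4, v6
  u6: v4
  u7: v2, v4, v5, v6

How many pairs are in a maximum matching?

5

Unit-capacity flow: source→left, listed edges, right→sink; max matching = max flow.
Augmenting path u1→v1 (+1); matched 1.
Augmenting path u2→v4 (+1); matched 2.
Augmenting path u5→v3 (+1); matched 3.
Augmenting path u7→v2 (+1); matched 4.
Augmenting path u4→v1→u1→v3→u5→v6 (+1); matched 5.
No augmenting path remains; maximum matching = 5.
König certificate: {u1, u4, u5, u7, v4} is a vertex cover of size 5 (every listed pair touches it), so no matching can be larger.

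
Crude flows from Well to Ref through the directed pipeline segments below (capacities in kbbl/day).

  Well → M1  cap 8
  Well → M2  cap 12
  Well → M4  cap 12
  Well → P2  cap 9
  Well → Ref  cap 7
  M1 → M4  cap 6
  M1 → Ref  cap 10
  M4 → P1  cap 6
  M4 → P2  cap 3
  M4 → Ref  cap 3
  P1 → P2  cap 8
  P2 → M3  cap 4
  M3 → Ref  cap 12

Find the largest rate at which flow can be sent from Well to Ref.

22

Augment Well→Ref: bottleneck 7, flow now 7.
Augment Well→M1→Ref: bottleneck 8, flow now 15.
Augment Well→M4→Ref: bottleneck 3, flow now 18.
Augment Well→P2→M3→Ref: bottleneck 4, flow now 22.
No augmenting path remains; maximum flow = 22.
In the residual graph, reachable from Well: {Well, M2, M4, P1, P2}.
Min-cut edges: Well→M1 (8), Well→Ref (7), M4→Ref (3), P2→M3 (4); capacity 8 + 7 + 3 + 4 = 22.
This cut is saturated, so no flow can exceed 22.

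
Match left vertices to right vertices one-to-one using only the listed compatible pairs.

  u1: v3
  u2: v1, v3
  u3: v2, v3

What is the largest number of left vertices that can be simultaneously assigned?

Unit-capacity flow: source→left, listed edges, right→sink; max matching = max flow.
Augmenting path u1→v3 (+1); matched 1.
Augmenting path u2→v1 (+1); matched 2.
Augmenting path u3→v2 (+1); matched 3.
No augmenting path remains; maximum matching = 3.
König certificate: {u1, u2, u3} is a vertex cover of size 3 (every listed pair touches it), so no matching can be larger.

3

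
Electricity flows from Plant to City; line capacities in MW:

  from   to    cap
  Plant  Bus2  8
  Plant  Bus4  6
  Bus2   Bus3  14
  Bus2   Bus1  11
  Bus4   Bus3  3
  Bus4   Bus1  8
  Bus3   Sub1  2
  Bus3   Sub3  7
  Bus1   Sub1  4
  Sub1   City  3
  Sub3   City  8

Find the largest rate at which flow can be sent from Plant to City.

10

Augment Plant→Bus2→Bus3→Sub1→City: bottleneck 2, flow now 2.
Augment Plant→Bus2→Bus3→Sub3→City: bottleneck 6, flow now 8.
Augment Plant→Bus4→Bus3→Sub3→City: bottleneck 1, flow now 9.
Augment Plant→Bus4→Bus1→Sub1→City: bottleneck 1, flow now 10.
No augmenting path remains; maximum flow = 10.
In the residual graph, reachable from Plant: {Plant, Bus2, Bus4, Bus3, Bus1, Sub1}.
Min-cut edges: Bus3→Sub3 (7), Sub1→City (3); capacity 7 + 3 = 10.
This cut is saturated, so no flow can exceed 10.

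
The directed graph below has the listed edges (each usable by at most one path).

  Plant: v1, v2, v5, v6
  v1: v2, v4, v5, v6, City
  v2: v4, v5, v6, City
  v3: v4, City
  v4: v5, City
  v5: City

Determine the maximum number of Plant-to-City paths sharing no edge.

3

Assign every edge capacity 1; by Menger, the answer equals the max flow.
Path Plant→v1→City (+1); total 1.
Path Plant→v2→City (+1); total 2.
Path Plant→v5→City (+1); total 3.
No residual Plant→City path; max flow = 3.
Certifying cut of size 3: {Plant→v1, Plant→v2, Plant→v5}.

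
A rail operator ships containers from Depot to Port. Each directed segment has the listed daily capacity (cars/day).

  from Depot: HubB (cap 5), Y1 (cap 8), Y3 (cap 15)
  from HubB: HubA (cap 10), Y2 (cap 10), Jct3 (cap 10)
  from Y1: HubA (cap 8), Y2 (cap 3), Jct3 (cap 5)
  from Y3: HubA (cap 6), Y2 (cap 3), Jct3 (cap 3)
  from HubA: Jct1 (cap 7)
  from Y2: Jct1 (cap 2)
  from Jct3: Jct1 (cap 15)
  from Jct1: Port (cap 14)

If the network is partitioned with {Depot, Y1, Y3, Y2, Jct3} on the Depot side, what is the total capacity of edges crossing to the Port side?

Edges leaving {Depot, Y1, Y3, Y2, Jct3}: Depot→HubB (5), Y1→HubA (8), Y3→HubA (6), Y2→Jct1 (2), Jct3→Jct1 (15).
Cut capacity = 5 + 8 + 6 + 2 + 15 = 36.

36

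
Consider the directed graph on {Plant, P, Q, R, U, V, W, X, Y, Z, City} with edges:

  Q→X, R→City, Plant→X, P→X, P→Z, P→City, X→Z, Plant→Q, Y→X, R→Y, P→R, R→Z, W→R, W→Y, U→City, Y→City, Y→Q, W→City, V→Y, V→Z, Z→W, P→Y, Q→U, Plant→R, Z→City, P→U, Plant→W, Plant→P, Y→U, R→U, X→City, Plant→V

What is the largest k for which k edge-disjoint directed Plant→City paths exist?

Assign every edge capacity 1; by Menger, the answer equals the max flow.
Path Plant→P→City (+1); total 1.
Path Plant→R→City (+1); total 2.
Path Plant→W→City (+1); total 3.
Path Plant→X→City (+1); total 4.
Path Plant→Q→U→City (+1); total 5.
Path Plant→V→Y→City (+1); total 6.
No residual Plant→City path; max flow = 6.
Certifying cut of size 6: {Plant→P, Plant→Q, Plant→R, Plant→V, Plant→W, Plant→X}.

6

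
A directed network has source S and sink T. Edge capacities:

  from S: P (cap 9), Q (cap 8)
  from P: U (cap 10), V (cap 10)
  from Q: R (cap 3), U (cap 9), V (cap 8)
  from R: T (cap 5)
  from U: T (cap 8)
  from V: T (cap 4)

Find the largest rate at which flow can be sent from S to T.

Augment S→P→U→T: bottleneck 8, flow now 8.
Augment S→P→V→T: bottleneck 1, flow now 9.
Augment S→Q→R→T: bottleneck 3, flow now 12.
Augment S→Q→V→T: bottleneck 3, flow now 15.
No augmenting path remains; maximum flow = 15.
In the residual graph, reachable from S: {S, P, Q, U, V}.
Min-cut edges: Q→R (3), U→T (8), V→T (4); capacity 3 + 8 + 4 = 15.
This cut is saturated, so no flow can exceed 15.

15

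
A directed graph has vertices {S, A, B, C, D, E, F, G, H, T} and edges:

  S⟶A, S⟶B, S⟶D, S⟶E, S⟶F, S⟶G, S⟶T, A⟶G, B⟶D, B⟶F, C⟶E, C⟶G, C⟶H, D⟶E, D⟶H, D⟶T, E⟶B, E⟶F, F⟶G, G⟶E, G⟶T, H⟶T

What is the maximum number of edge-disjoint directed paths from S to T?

Assign every edge capacity 1; by Menger, the answer equals the max flow.
Path S→T (+1); total 1.
Path S→D→T (+1); total 2.
Path S→G→T (+1); total 3.
Path S→B→D→H→T (+1); total 4.
No residual S→T path; max flow = 4.
Certifying cut of size 4: {B→D, G→T, S→D, S→T}.

4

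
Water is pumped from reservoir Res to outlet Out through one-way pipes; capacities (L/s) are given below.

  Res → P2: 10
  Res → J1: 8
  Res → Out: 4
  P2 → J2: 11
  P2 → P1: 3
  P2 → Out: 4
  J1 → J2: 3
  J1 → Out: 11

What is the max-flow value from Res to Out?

Augment Res→Out: bottleneck 4, flow now 4.
Augment Res→P2→Out: bottleneck 4, flow now 8.
Augment Res→J1→Out: bottleneck 8, flow now 16.
No augmenting path remains; maximum flow = 16.
In the residual graph, reachable from Res: {Res, P2, J2, P1}.
Min-cut edges: Res→J1 (8), Res→Out (4), P2→Out (4); capacity 8 + 4 + 4 = 16.
This cut is saturated, so no flow can exceed 16.

16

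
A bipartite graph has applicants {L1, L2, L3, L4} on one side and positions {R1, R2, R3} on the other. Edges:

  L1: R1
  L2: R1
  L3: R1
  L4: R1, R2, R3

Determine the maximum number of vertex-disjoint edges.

Unit-capacity flow: source→left, listed edges, right→sink; max matching = max flow.
Augmenting path L1→R1 (+1); matched 1.
Augmenting path L4→R2 (+1); matched 2.
No augmenting path remains; maximum matching = 2.
König certificate: {L4, R1} is a vertex cover of size 2 (every listed pair touches it), so no matching can be larger.

2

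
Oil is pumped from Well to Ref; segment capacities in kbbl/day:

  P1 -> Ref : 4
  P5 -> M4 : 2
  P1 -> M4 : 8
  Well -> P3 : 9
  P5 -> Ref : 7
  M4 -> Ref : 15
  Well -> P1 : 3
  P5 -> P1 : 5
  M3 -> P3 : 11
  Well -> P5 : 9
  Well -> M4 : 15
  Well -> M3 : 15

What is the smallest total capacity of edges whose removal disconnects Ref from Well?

26

Augment Well→P5→Ref: bottleneck 7, flow now 7.
Augment Well→P1→Ref: bottleneck 3, flow now 10.
Augment Well→M4→Ref: bottleneck 15, flow now 25.
Augment Well→P5→P1→Ref: bottleneck 1, flow now 26.
No augmenting path remains; maximum flow = 26.
By max-flow min-cut, the minimum cut capacity equals the max flow.
In the residual graph, reachable from Well: {Well, P5, P1, M3, P3, M4}.
Min-cut edges: P5→Ref (7), P1→Ref (4), M4→Ref (15); capacity 7 + 4 + 15 = 26.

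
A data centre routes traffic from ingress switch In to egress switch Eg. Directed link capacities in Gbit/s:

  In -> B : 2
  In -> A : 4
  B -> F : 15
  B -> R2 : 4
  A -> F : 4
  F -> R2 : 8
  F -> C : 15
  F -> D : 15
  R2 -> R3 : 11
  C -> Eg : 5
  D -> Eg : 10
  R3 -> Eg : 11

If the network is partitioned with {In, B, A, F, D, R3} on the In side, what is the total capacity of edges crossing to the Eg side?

48

Edges leaving {In, B, A, F, D, R3}: B→R2 (4), F→R2 (8), F→C (15), D→Eg (10), R3→Eg (11).
Cut capacity = 4 + 8 + 15 + 10 + 11 = 48.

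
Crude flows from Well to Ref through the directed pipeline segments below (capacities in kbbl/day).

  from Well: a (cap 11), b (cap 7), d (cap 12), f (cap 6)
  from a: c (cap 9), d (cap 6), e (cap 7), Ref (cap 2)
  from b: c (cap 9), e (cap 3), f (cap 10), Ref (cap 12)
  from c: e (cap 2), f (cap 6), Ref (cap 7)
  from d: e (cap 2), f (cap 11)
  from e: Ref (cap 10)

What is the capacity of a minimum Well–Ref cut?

Augment Well→a→Ref: bottleneck 2, flow now 2.
Augment Well→b→Ref: bottleneck 7, flow now 9.
Augment Well→a→c→Ref: bottleneck 7, flow now 16.
Augment Well→a→e→Ref: bottleneck 2, flow now 18.
Augment Well→d→e→Ref: bottleneck 2, flow now 20.
No augmenting path remains; maximum flow = 20.
By max-flow min-cut, the minimum cut capacity equals the max flow.
In the residual graph, reachable from Well: {Well, d, f}.
Min-cut edges: Well→a (11), Well→b (7), d→e (2); capacity 11 + 7 + 2 = 20.

20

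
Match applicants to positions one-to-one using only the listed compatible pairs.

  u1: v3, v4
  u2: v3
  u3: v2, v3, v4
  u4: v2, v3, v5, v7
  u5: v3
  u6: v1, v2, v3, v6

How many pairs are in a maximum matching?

5

Unit-capacity flow: source→left, listed edges, right→sink; max matching = max flow.
Augmenting path u1→v3 (+1); matched 1.
Augmenting path u3→v2 (+1); matched 2.
Augmenting path u4→v5 (+1); matched 3.
Augmenting path u6→v1 (+1); matched 4.
Augmenting path u2→v3→u1→v4 (+1); matched 5.
No augmenting path remains; maximum matching = 5.
König certificate: {u1, u3, u4, u6, v3} is a vertex cover of size 5 (every listed pair touches it), so no matching can be larger.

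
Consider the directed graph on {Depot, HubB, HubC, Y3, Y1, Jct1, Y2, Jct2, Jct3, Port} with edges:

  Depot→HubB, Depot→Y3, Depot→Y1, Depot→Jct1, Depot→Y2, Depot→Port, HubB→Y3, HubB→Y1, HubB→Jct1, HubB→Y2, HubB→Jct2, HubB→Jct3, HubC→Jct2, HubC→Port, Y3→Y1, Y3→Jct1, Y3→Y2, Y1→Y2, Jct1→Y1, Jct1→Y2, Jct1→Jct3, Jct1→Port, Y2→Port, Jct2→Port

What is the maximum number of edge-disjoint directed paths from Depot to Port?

4

Assign every edge capacity 1; by Menger, the answer equals the max flow.
Path Depot→Port (+1); total 1.
Path Depot→Jct1→Port (+1); total 2.
Path Depot→Y2→Port (+1); total 3.
Path Depot→HubB→Jct2→Port (+1); total 4.
No residual Depot→Port path; max flow = 4.
Certifying cut of size 4: {Depot→HubB, Depot→Port, Jct1→Port, Y2→Port}.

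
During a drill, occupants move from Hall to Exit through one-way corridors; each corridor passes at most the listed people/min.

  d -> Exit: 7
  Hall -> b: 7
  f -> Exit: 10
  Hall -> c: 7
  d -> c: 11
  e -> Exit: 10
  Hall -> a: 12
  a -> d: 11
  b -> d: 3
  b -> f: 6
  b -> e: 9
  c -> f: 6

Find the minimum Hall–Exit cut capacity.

20

Augment Hall→a→d→Exit: bottleneck 7, flow now 7.
Augment Hall→b→e→Exit: bottleneck 7, flow now 14.
Augment Hall→c→f→Exit: bottleneck 6, flow now 20.
No augmenting path remains; maximum flow = 20.
By max-flow min-cut, the minimum cut capacity equals the max flow.
In the residual graph, reachable from Hall: {Hall, a, c, d}.
Min-cut edges: Hall→b (7), c→f (6), d→Exit (7); capacity 7 + 6 + 7 = 20.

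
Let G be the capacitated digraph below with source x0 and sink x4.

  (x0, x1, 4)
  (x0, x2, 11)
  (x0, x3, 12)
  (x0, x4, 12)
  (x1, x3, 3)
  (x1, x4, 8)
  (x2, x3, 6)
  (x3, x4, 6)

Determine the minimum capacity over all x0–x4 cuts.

Augment x0→x4: bottleneck 12, flow now 12.
Augment x0→x1→x4: bottleneck 4, flow now 16.
Augment x0→x3→x4: bottleneck 6, flow now 22.
No augmenting path remains; maximum flow = 22.
By max-flow min-cut, the minimum cut capacity equals the max flow.
In the residual graph, reachable from x0: {x0, x2, x3}.
Min-cut edges: x0→x1 (4), x0→x4 (12), x3→x4 (6); capacity 4 + 12 + 6 = 22.

22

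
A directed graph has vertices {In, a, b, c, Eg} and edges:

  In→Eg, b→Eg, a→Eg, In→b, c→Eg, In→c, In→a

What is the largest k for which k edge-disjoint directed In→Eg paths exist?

4

Assign every edge capacity 1; by Menger, the answer equals the max flow.
Path In→Eg (+1); total 1.
Path In→a→Eg (+1); total 2.
Path In→b→Eg (+1); total 3.
Path In→c→Eg (+1); total 4.
No residual In→Eg path; max flow = 4.
Certifying cut of size 4: {In→Eg, In→a, In→b, In→c}.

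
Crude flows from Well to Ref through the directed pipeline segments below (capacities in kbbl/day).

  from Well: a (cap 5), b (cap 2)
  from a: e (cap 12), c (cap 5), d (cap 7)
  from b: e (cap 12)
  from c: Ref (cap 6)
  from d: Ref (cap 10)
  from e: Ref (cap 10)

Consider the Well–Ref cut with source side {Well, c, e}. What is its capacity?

23

Edges leaving {Well, c, e}: Well→a (5), Well→b (2), c→Ref (6), e→Ref (10).
Cut capacity = 5 + 2 + 6 + 10 = 23.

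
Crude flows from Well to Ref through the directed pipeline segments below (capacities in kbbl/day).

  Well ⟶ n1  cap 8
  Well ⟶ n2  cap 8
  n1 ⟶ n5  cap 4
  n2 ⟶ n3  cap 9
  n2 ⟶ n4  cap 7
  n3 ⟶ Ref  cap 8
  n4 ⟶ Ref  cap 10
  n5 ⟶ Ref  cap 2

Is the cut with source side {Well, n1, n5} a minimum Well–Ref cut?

Yes — it is a minimum cut (capacity 10).

Given cut capacity: 8 + 2 = 10.
Augment Well→n1→n5→Ref: bottleneck 2, flow now 2.
Augment Well→n2→n3→Ref: bottleneck 8, flow now 10.
No augmenting path remains; maximum flow = 10.
Cut capacity 10 equals the max flow, so it is a minimum cut.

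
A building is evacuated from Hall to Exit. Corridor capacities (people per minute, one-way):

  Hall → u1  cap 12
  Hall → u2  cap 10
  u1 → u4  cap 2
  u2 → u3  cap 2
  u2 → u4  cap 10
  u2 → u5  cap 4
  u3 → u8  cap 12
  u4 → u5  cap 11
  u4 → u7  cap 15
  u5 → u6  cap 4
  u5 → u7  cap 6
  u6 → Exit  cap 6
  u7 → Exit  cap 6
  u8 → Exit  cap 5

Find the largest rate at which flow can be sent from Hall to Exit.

Augment Hall→u1→u4→u7→Exit: bottleneck 2, flow now 2.
Augment Hall→u2→u3→u8→Exit: bottleneck 2, flow now 4.
Augment Hall→u2→u4→u7→Exit: bottleneck 4, flow now 8.
Augment Hall→u2→u5→u6→Exit: bottleneck 4, flow now 12.
No augmenting path remains; maximum flow = 12.
In the residual graph, reachable from Hall: {Hall, u1}.
Min-cut edges: Hall→u2 (10), u1→u4 (2); capacity 10 + 2 = 12.
This cut is saturated, so no flow can exceed 12.

12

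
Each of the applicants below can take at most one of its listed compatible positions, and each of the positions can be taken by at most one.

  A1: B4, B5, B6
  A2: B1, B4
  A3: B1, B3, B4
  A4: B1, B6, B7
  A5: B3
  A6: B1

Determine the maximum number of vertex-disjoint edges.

Unit-capacity flow: source→left, listed edges, right→sink; max matching = max flow.
Augmenting path A1→B4 (+1); matched 1.
Augmenting path A2→B1 (+1); matched 2.
Augmenting path A3→B3 (+1); matched 3.
Augmenting path A4→B6 (+1); matched 4.
Augmenting path A5→B3→A3→B4→A1→B5 (+1); matched 5.
No augmenting path remains; maximum matching = 5.
König certificate: {A1, A4, B1, B3, B4} is a vertex cover of size 5 (every listed pair touches it), so no matching can be larger.

5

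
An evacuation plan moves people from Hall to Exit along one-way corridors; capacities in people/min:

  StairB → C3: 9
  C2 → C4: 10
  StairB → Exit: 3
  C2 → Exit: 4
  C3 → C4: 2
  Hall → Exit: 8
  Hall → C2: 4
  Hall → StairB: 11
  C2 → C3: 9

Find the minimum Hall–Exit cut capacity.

15

Augment Hall→Exit: bottleneck 8, flow now 8.
Augment Hall→C2→Exit: bottleneck 4, flow now 12.
Augment Hall→StairB→Exit: bottleneck 3, flow now 15.
No augmenting path remains; maximum flow = 15.
By max-flow min-cut, the minimum cut capacity equals the max flow.
In the residual graph, reachable from Hall: {Hall, StairB, C3, C4}.
Min-cut edges: Hall→C2 (4), Hall→Exit (8), StairB→Exit (3); capacity 4 + 8 + 3 = 15.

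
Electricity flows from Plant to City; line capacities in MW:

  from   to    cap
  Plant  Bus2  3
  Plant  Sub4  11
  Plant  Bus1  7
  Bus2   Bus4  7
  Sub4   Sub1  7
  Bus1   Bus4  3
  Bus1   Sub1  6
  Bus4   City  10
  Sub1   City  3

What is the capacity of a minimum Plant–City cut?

9

Augment Plant→Bus2→Bus4→City: bottleneck 3, flow now 3.
Augment Plant→Sub4→Sub1→City: bottleneck 3, flow now 6.
Augment Plant→Bus1→Bus4→City: bottleneck 3, flow now 9.
No augmenting path remains; maximum flow = 9.
By max-flow min-cut, the minimum cut capacity equals the max flow.
In the residual graph, reachable from Plant: {Plant, Sub4, Bus1, Sub1}.
Min-cut edges: Plant→Bus2 (3), Bus1→Bus4 (3), Sub1→City (3); capacity 3 + 3 + 3 = 9.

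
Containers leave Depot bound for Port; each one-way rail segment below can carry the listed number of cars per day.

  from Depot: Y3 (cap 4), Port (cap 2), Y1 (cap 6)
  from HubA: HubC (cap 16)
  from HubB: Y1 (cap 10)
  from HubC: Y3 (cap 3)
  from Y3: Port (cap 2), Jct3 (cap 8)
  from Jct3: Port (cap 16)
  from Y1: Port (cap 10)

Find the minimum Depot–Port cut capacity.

Augment Depot→Port: bottleneck 2, flow now 2.
Augment Depot→Y3→Port: bottleneck 2, flow now 4.
Augment Depot→Y1→Port: bottleneck 6, flow now 10.
Augment Depot→Y3→Jct3→Port: bottleneck 2, flow now 12.
No augmenting path remains; maximum flow = 12.
By max-flow min-cut, the minimum cut capacity equals the max flow.
In the residual graph, reachable from Depot: {Depot}.
Min-cut edges: Depot→Y3 (4), Depot→Y1 (6), Depot→Port (2); capacity 4 + 6 + 2 = 12.

12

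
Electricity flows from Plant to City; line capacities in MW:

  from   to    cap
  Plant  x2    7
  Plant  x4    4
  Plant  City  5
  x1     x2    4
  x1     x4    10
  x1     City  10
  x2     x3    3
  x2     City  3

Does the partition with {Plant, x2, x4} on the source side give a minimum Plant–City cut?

No — its capacity is 11, but the minimum cut has capacity 8.

Given cut capacity: 5 + 3 + 3 = 11.
Augment Plant→City: bottleneck 5, flow now 5.
Augment Plant→x2→City: bottleneck 3, flow now 8.
No augmenting path remains; maximum flow = 8.
In the residual graph, reachable from Plant: {Plant, x2, x3, x4}.
Min-cut edges: Plant→City (5), x2→City (3); capacity 5 + 3 = 8.
Cut capacity 11 exceeds the max flow 8, so it is not minimum.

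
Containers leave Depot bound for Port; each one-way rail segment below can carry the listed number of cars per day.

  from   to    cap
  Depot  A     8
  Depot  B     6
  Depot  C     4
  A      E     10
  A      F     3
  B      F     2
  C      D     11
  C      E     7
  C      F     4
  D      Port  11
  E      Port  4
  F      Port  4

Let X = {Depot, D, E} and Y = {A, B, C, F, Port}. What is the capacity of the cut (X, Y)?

Edges leaving {Depot, D, E}: Depot→A (8), Depot→B (6), Depot→C (4), D→Port (11), E→Port (4).
Cut capacity = 8 + 6 + 4 + 11 + 4 = 33.

33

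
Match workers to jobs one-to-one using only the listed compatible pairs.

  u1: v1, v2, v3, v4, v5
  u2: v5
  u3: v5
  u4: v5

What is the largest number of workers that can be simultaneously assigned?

2

Unit-capacity flow: source→left, listed edges, right→sink; max matching = max flow.
Augmenting path u1→v1 (+1); matched 1.
Augmenting path u2→v5 (+1); matched 2.
No augmenting path remains; maximum matching = 2.
König certificate: {u1, v5} is a vertex cover of size 2 (every listed pair touches it), so no matching can be larger.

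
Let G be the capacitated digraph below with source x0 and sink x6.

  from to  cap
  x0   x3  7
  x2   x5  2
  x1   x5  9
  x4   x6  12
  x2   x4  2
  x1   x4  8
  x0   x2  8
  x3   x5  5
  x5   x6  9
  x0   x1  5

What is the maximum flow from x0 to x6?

Augment x0→x1→x4→x6: bottleneck 5, flow now 5.
Augment x0→x2→x4→x6: bottleneck 2, flow now 7.
Augment x0→x2→x5→x6: bottleneck 2, flow now 9.
Augment x0→x3→x5→x6: bottleneck 5, flow now 14.
No augmenting path remains; maximum flow = 14.
In the residual graph, reachable from x0: {x0, x2, x3}.
Min-cut edges: x0→x1 (5), x2→x4 (2), x2→x5 (2), x3→x5 (5); capacity 5 + 2 + 2 + 5 = 14.
This cut is saturated, so no flow can exceed 14.

14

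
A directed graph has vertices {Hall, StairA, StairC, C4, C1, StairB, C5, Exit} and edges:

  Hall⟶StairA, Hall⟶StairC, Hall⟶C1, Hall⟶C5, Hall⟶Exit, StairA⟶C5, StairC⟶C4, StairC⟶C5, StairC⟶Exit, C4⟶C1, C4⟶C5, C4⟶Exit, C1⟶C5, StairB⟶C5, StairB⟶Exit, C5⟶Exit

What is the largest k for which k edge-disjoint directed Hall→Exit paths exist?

3

Assign every edge capacity 1; by Menger, the answer equals the max flow.
Path Hall→Exit (+1); total 1.
Path Hall→StairC→Exit (+1); total 2.
Path Hall→C5→Exit (+1); total 3.
No residual Hall→Exit path; max flow = 3.
Certifying cut of size 3: {C5→Exit, Hall→Exit, Hall→StairC}.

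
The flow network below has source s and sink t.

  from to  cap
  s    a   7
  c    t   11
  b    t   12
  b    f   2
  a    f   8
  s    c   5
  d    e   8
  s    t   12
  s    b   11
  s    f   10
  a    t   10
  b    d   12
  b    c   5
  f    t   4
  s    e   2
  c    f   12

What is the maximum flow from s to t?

39

Augment s→t: bottleneck 12, flow now 12.
Augment s→a→t: bottleneck 7, flow now 19.
Augment s→b→t: bottleneck 11, flow now 30.
Augment s→c→t: bottleneck 5, flow now 35.
Augment s→f→t: bottleneck 4, flow now 39.
No augmenting path remains; maximum flow = 39.
In the residual graph, reachable from s: {s, e, f}.
Min-cut edges: s→a (7), s→b (11), s→c (5), s→t (12), f→t (4); capacity 7 + 11 + 5 + 12 + 4 = 39.
This cut is saturated, so no flow can exceed 39.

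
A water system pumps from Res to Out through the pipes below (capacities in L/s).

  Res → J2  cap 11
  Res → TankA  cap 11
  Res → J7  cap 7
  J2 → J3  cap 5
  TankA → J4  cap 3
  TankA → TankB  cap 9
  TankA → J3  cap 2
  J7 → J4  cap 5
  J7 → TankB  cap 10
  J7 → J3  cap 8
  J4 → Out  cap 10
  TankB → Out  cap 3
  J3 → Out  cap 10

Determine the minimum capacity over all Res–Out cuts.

Augment Res→J2→J3→Out: bottleneck 5, flow now 5.
Augment Res→TankA→J4→Out: bottleneck 3, flow now 8.
Augment Res→TankA→TankB→Out: bottleneck 3, flow now 11.
Augment Res→TankA→J3→Out: bottleneck 2, flow now 13.
Augment Res→J7→J4→Out: bottleneck 5, flow now 18.
Augment Res→J7→J3→Out: bottleneck 2, flow now 20.
No augmenting path remains; maximum flow = 20.
By max-flow min-cut, the minimum cut capacity equals the max flow.
In the residual graph, reachable from Res: {Res, J2, TankA, TankB}.
Min-cut edges: Res→J7 (7), J2→J3 (5), TankA→J4 (3), TankA→J3 (2), TankB→Out (3); capacity 7 + 5 + 3 + 2 + 3 = 20.

20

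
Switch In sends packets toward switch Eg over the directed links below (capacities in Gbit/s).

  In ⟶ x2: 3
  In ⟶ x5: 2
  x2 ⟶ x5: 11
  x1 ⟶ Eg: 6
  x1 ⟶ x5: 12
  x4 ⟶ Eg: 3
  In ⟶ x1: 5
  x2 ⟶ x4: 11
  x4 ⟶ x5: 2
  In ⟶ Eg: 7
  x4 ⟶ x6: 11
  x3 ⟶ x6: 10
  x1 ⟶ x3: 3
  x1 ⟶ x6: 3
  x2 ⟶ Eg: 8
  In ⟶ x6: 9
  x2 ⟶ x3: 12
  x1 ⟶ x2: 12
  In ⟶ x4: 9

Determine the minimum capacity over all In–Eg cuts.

Augment In→Eg: bottleneck 7, flow now 7.
Augment In→x1→Eg: bottleneck 5, flow now 12.
Augment In→x2→Eg: bottleneck 3, flow now 15.
Augment In→x4→Eg: bottleneck 3, flow now 18.
No augmenting path remains; maximum flow = 18.
By max-flow min-cut, the minimum cut capacity equals the max flow.
In the residual graph, reachable from In: {In, x4, x5, x6}.
Min-cut edges: In→x1 (5), In→x2 (3), In→Eg (7), x4→Eg (3); capacity 5 + 3 + 7 + 3 = 18.

18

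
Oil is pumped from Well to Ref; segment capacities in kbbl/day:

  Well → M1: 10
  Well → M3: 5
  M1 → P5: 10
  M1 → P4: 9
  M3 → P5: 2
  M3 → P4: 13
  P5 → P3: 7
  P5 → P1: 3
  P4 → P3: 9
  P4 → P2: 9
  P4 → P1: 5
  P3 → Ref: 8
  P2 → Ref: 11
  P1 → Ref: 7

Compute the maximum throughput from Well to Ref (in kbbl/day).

15

Augment Well→M1→P5→P3→Ref: bottleneck 7, flow now 7.
Augment Well→M1→P5→P1→Ref: bottleneck 3, flow now 10.
Augment Well→M3→P4→P3→Ref: bottleneck 1, flow now 11.
Augment Well→M3→P4→P2→Ref: bottleneck 4, flow now 15.
No augmenting path remains; maximum flow = 15.
In the residual graph, reachable from Well: {Well}.
Min-cut edges: Well→M1 (10), Well→M3 (5); capacity 10 + 5 = 15.
This cut is saturated, so no flow can exceed 15.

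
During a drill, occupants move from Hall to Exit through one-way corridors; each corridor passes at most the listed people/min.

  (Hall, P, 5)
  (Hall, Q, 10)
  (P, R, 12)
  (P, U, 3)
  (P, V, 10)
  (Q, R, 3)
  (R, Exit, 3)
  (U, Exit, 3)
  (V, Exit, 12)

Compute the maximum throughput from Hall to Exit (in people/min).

Augment Hall→P→R→Exit: bottleneck 3, flow now 3.
Augment Hall→P→U→Exit: bottleneck 2, flow now 5.
Augment Hall→Q→R→P→U→Exit: bottleneck 1, flow now 6. (uses reverse residual edge)
Augment Hall→Q→R→P→V→Exit: bottleneck 2, flow now 8. (uses reverse residual edge)
No augmenting path remains; maximum flow = 8.
In the residual graph, reachable from Hall: {Hall, Q}.
Min-cut edges: Hall→P (5), Q→R (3); capacity 5 + 3 = 8.
This cut is saturated, so no flow can exceed 8.

8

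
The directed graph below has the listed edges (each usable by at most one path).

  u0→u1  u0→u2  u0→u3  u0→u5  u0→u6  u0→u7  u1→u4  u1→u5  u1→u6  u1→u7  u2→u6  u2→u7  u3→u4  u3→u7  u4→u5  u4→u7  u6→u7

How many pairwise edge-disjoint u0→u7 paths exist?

5

Assign every edge capacity 1; by Menger, the answer equals the max flow.
Path u0→u7 (+1); total 1.
Path u0→u1→u7 (+1); total 2.
Path u0→u2→u7 (+1); total 3.
Path u0→u3→u7 (+1); total 4.
Path u0→u6→u7 (+1); total 5.
No residual u0→u7 path; max flow = 5.
Certifying cut of size 5: {u0→u1, u0→u2, u0→u3, u0→u6, u0→u7}.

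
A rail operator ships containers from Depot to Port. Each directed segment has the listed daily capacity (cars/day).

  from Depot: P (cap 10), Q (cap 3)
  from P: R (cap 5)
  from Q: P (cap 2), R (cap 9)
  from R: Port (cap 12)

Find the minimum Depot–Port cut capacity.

Augment Depot→P→R→Port: bottleneck 5, flow now 5.
Augment Depot→Q→R→Port: bottleneck 3, flow now 8.
No augmenting path remains; maximum flow = 8.
By max-flow min-cut, the minimum cut capacity equals the max flow.
In the residual graph, reachable from Depot: {Depot, P}.
Min-cut edges: Depot→Q (3), P→R (5); capacity 3 + 5 = 8.

8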